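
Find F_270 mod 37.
34

Matrix identity: Q^n = [[F_(n+1), F_n], [F_n, F_(n-1)]] with Q = [[1,1],[1,0]].
n = 270 = 100001110₂. Square-and-multiply, entries mod 37:
Q^1 = [[1,1],[1,0]]
Q^2 = (Q^1)² = [[2,1],[1,1]]
Q^4 = (Q^2)² = [[5,3],[3,2]]
Q^8 = (Q^4)² = [[34,21],[21,13]]
Q^16 = (Q^8)² = [[6,25],[25,18]]
Q^33 = (Q^16)²·Q = [[3,32],[32,8]]
Q^67 = (Q^33)²·Q = [[16,34],[34,19]]
Q^135 = (Q^67)²·Q = [[12,6],[6,6]]
Q^270 = (Q^135)² = [[32,34],[34,35]]
F_270 mod 37 = Q^270[0][1] = 34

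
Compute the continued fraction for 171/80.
[2; 7, 3, 1, 2]

Euclidean algorithm steps:
171 = 2 × 80 + 11
80 = 7 × 11 + 3
11 = 3 × 3 + 2
3 = 1 × 2 + 1
2 = 2 × 1 + 0
Continued fraction: [2; 7, 3, 1, 2]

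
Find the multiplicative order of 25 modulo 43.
21

43 is prime, so ord(25) divides φ(43) = 42.
Divisors of 42: 1, 2, 3, 6, 7, 14, 21, 42.
Repeated squaring: 25^1 ≡ 25, 25^2 ≡ 23, 25^4 ≡ 13, 25^8 ≡ 40, 25^16 ≡ 9, 25^32 ≡ 38 (mod 43).
Test 25^d mod 43 for each divisor d in increasing order:
25^1 ≡ 25
25^2 ≡ 23
25^3 = 25^2·25^1 ≡ 16
25^6 = 25^4·25^2 ≡ 41
25^7 = 25^4·25^2·25^1 ≡ 36
25^14 = 25^8·25^4·25^2 ≡ 6
25^21 = 25^16·25^4·25^1 ≡ 1  ← first divisor giving 1
The order is 21.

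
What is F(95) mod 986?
437

Matrix identity: Q^n = [[F_(n+1), F_n], [F_n, F_(n-1)]] with Q = [[1,1],[1,0]].
n = 95 = 1011111₂. Square-and-multiply, entries mod 986:
Q^1 = [[1,1],[1,0]]
Q^2 = (Q^1)² = [[2,1],[1,1]]
Q^5 = (Q^2)²·Q = [[8,5],[5,3]]
Q^11 = (Q^5)²·Q = [[144,89],[89,55]]
Q^23 = (Q^11)²·Q = [[26,63],[63,949]]
Q^47 = (Q^23)²·Q = [[8,701],[701,293]]
Q^95 = (Q^47)²·Q = [[434,437],[437,983]]
F_95 mod 986 = Q^95[0][1] = 437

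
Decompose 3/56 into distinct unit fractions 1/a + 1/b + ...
1/19 + 1/1064

Greedy algorithm:
3/56: ceiling(56/3) = 19, use 1/19
1/1064: ceiling(1064/1) = 1064, use 1/1064
Result: 3/56 = 1/19 + 1/1064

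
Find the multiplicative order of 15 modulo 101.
100

101 is prime, so ord(15) divides φ(101) = 100.
Divisors of 100: 1, 2, 4, 5, 10, 20, 25, 50, 100.
Repeated squaring: 15^1 ≡ 15, 15^2 ≡ 23, 15^4 ≡ 24, 15^8 ≡ 71, 15^16 ≡ 92, 15^32 ≡ 81, 15^64 ≡ 97 (mod 101).
Test 15^d mod 101 for each divisor d in increasing order:
15^1 ≡ 15
15^2 ≡ 23
15^4 ≡ 24
15^5 = 15^4·15^1 ≡ 57
15^10 = 15^8·15^2 ≡ 17
15^20 = 15^16·15^4 ≡ 87
15^25 = 15^16·15^8·15^1 ≡ 10
15^50 = 15^32·15^16·15^2 ≡ 100
15^100 = 15^64·15^32·15^4 ≡ 1  ← first divisor giving 1
The order is 100.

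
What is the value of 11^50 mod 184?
9

Repeated squaring. Binary of 50 = 110010.
11^1 ≡ 11 (mod 184); 11^2 ≡ 121 (mod 184); 11^4 ≡ 105 (mod 184); 11^8 ≡ 169 (mod 184); 11^16 ≡ 41 (mod 184); 11^32 ≡ 25 (mod 184)
11^50 = 11^2 × 11^16 × 11^32 ≡ 9 (mod 184)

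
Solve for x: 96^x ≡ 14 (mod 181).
136

Baby-step giant-step with step n = ⌈√181⌉ = 14.
Baby steps 96^j mod 181 (j:value) for j=0..13: 0:1, 1:96, 2:166, 3:8, 4:44, 5:61, 6:64, 7:171, 8:126, 9:150, 10:101, 11:103, 12:114, 13:84.
Giant-step multiplier: 96^(-14) ≡ 96^(180-14) = 96^166 ≡ 143 (mod 181).
Giant steps γ_i = 14·143^i mod 181: γ_0=14, γ_1=11, γ_2=125, γ_3=137, γ_4=43, γ_5=176, γ_6=9, γ_7=20, γ_8=145, γ_9=101 (in table at j=10).
x = i·n + j = 9·14 + 10 = 136.
Check: 96^136 ≡ 14 (mod 181).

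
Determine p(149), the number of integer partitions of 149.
37027355200

p(n) counts ways to write n as a sum of positive integers (order ignored).
Euler's pentagonal recurrence: p(k) = p(k-1) + p(k-2) - p(k-5) - p(k-7) + p(k-12) + p(k-15) - ... (offsets j(3j∓1)/2, signs ++--, p(0)=1, p(<0)=0).
DP table for k = 0..148: p(0)=1, p(1)=1, p(2)=2, p(3)=3, p(4)=5, p(5)=7, p(6)=11, p(7)=15, p(8)=22, p(9)=30, p(10)=42, p(11)=56, p(12)=77, p(13)=101, p(14)=135, p(15)=176, p(16)=231, p(17)=297, p(18)=385, p(19)=490, p(20)=627, p(21)=792, p(22)=1002, p(23)=1255, p(24)=1575, p(25)=1958, p(26)=2436, p(27)=3010, p(28)=3718, p(29)=4565, p(30)=5604, p(31)=6842, p(32)=8349, p(33)=10143, p(34)=12310, p(35)=14883, p(36)=17977, p(37)=21637, p(38)=26015, p(39)=31185, p(40)=37338, p(41)=44583, p(42)=53174, p(43)=63261, p(44)=75175, p(45)=89134, p(46)=105558, p(47)=124754, p(48)=147273, p(49)=173525, p(50)=204226, p(51)=239943, p(52)=281589, p(53)=329931, p(54)=386155, p(55)=451276, p(56)=526823, p(57)=614154, p(58)=715220, p(59)=831820, p(60)=966467, p(61)=1121505, p(62)=1300156, p(63)=1505499, p(64)=1741630, p(65)=2012558, p(66)=2323520, p(67)=2679689, p(68)=3087735, p(69)=3554345, p(70)=4087968, p(71)=4697205, p(72)=5392783, p(73)=6185689, p(74)=7089500, p(75)=8118264, p(76)=9289091, p(77)=10619863, p(78)=12132164, p(79)=13848650, p(80)=15796476, p(81)=18004327, p(82)=20506255, p(83)=23338469, p(84)=26543660, p(85)=30167357, p(86)=34262962, p(87)=38887673, p(88)=44108109, p(89)=49995925, p(90)=56634173, p(91)=64112359, p(92)=72533807, p(93)=82010177, p(94)=92669720, p(95)=104651419, p(96)=118114304, p(97)=133230930, p(98)=150198136, p(99)=169229875, p(100)=190569292, p(101)=214481126, p(102)=241265379, p(103)=271248950, p(104)=304801365, p(105)=342325709, p(106)=384276336, p(107)=431149389, p(108)=483502844, p(109)=541946240, p(110)=607163746, p(111)=679903203, p(112)=761002156, p(113)=851376628, p(114)=952050665, p(115)=1064144451, p(116)=1188908248, p(117)=1327710076, p(118)=1482074143, p(119)=1653668665, p(120)=1844349560, p(121)=2056148051, p(122)=2291320912, p(123)=2552338241, p(124)=2841940500, p(125)=3163127352, p(126)=3519222692, p(127)=3913864295, p(128)=4351078600, p(129)=4835271870, p(130)=5371315400, p(131)=5964539504, p(132)=6620830889, p(133)=7346629512, p(134)=8149040695, p(135)=9035836076, p(136)=10015581680, p(137)=11097645016, p(138)=12292341831, p(139)=13610949895, p(140)=15065878135, p(141)=16670689208, p(142)=18440293320, p(143)=20390982757, p(144)=22540654445, p(145)=24908858009, p(146)=27517052599, p(147)=30388671978, p(148)=33549419497.
Final step: p(149) = p(148) + p(147) - p(144) - p(142) + p(137) + p(134) - p(127) - p(123) + p(114) + p(109) - p(98) - p(92) + p(79) + p(72) - p(57) - p(49) + p(32) + p(23) - p(4)
= 33549419497 + 30388671978 - 22540654445 - 18440293320 + 11097645016 + 8149040695 - 3913864295 - 2552338241 + 952050665 + 541946240 - 150198136 - 72533807 + 13848650 + 5392783 - 614154 - 173525 + 8349 + 1255 - 5
= 37027355200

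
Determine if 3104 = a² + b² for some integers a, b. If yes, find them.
20² + 52² (a=20, b=52)

Factorization: 3104 = 2^5 × 97
By Fermat: n is sum of two squares iff every prime p ≡ 3 (mod 4) appears to even power.
All primes ≡ 3 (mod 4) appear to even power.
Search a = 0, 1, 2, … for 3104 - a² a perfect square: first hit at a = 20: 3104 - 400 = 2704 = 52².
3104 = 20² + 52² = 400 + 2704 ✓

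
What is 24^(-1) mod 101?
80

gcd(24, 101) = 1, so the inverse exists.
Extended Euclidean algorithm on (101, 24):
101 = 4 × 24 + 5  ⟹  5 = (1)·101 + (-4)·24
24 = 4 × 5 + 4  ⟹  4 = (-4)·101 + (17)·24
5 = 1 × 4 + 1  ⟹  1 = (5)·101 + (-21)·24
So (-21)·24 ≡ 1 (mod 101), i.e. 24^(-1) ≡ -21 ≡ 80 (mod 101).
Check: 24 × 80 = 1920 ≡ 1 (mod 101)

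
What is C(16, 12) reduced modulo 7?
0

Using Lucas' theorem:
Write n=16 and k=12 in base 7:
n in base 7: [2, 2]
k in base 7: [1, 5]
C(16,12) mod 7 = ∏ C(n_i, k_i) mod 7
Digit binomials (mod 7): C(2,1) = 2; C(2,5) = 0 (k_i > n_i)
Product: 2 × 0 = 0 ≡ 0 (mod 7)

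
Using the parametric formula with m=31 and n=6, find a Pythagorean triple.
(925, 372, 997)

Euclid's formula: a = m² - n², b = 2mn, c = m² + n²
m = 31, n = 6
a = 31² - 6² = 961 - 36 = 925
b = 2 × 31 × 6 = 372
c = 31² + 6² = 961 + 36 = 997
Verification: 925² + 372² = 855625 + 138384 = 994009 = 997² ✓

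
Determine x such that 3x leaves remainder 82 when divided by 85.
x ≡ 84 (mod 85)

gcd(3, 85) = 1, which divides 82, so solutions exist.
Find 3^(-1) mod 85 by the extended Euclidean algorithm:
85 = 28 × 3 + 1  ⟹  1 = (1)·85 + (-28)·3
So (-28)·3 ≡ 1 (mod 85), i.e. 3^(-1) ≡ -28 ≡ 57 (mod 85).
x ≡ 57 × 82 = 4674 ≡ 84 (mod 85).
Check: 3 × 84 = 252 ≡ 82 (mod 85).
Unique solution: x ≡ 84 (mod 85)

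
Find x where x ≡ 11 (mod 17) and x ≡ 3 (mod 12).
147

Using Chinese Remainder Theorem:
M = 17 × 12 = 204
M1 = 12, M2 = 17
y1 = 12^(-1) mod 17 = 10
y2 = 17^(-1) mod 12 = 5
x = (11×12×10 + 3×17×5) mod 204 = 147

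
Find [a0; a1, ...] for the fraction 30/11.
[2; 1, 2, 1, 2]

Euclidean algorithm steps:
30 = 2 × 11 + 8
11 = 1 × 8 + 3
8 = 2 × 3 + 2
3 = 1 × 2 + 1
2 = 2 × 1 + 0
Continued fraction: [2; 1, 2, 1, 2]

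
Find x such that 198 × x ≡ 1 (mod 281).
44

gcd(198, 281) = 1, so the inverse exists.
Extended Euclidean algorithm on (281, 198):
281 = 1 × 198 + 83  ⟹  83 = (1)·281 + (-1)·198
198 = 2 × 83 + 32  ⟹  32 = (-2)·281 + (3)·198
83 = 2 × 32 + 19  ⟹  19 = (5)·281 + (-7)·198
32 = 1 × 19 + 13  ⟹  13 = (-7)·281 + (10)·198
19 = 1 × 13 + 6  ⟹  6 = (12)·281 + (-17)·198
13 = 2 × 6 + 1  ⟹  1 = (-31)·281 + (44)·198
So (44)·198 ≡ 1 (mod 281), i.e. 198^(-1) ≡ 44 (mod 281).
Check: 198 × 44 = 8712 ≡ 1 (mod 281)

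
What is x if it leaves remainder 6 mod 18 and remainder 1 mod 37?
186

Using Chinese Remainder Theorem:
M = 18 × 37 = 666
M1 = 37, M2 = 18
y1 = 37^(-1) mod 18 = 1
y2 = 18^(-1) mod 37 = 35
x = (6×37×1 + 1×18×35) mod 666 = 186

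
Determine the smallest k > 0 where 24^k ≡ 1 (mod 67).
11

67 is prime, so ord(24) divides φ(67) = 66.
Divisors of 66: 1, 2, 3, 6, 11, 22, 33, 66.
Repeated squaring: 24^1 ≡ 24, 24^2 ≡ 40, 24^4 ≡ 59, 24^8 ≡ 64, 24^16 ≡ 9, 24^32 ≡ 14, 24^64 ≡ 62 (mod 67).
Test 24^d mod 67 for each divisor d in increasing order:
24^1 ≡ 24
24^2 ≡ 40
24^3 = 24^2·24^1 ≡ 22
24^6 = 24^4·24^2 ≡ 15
24^11 = 24^8·24^2·24^1 ≡ 1  ← first divisor giving 1
The order is 11.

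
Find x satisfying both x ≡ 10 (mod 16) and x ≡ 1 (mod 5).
26

Using Chinese Remainder Theorem:
M = 16 × 5 = 80
M1 = 5, M2 = 16
y1 = 5^(-1) mod 16 = 13
y2 = 16^(-1) mod 5 = 1
x = (10×5×13 + 1×16×1) mod 80 = 26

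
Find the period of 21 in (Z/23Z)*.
22

23 is prime, so ord(21) divides φ(23) = 22.
Divisors of 22: 1, 2, 11, 22.
Repeated squaring: 21^1 ≡ 21, 21^2 ≡ 4, 21^4 ≡ 16, 21^8 ≡ 3, 21^16 ≡ 9 (mod 23).
Test 21^d mod 23 for each divisor d in increasing order:
21^1 ≡ 21
21^2 ≡ 4
21^11 = 21^8·21^2·21^1 ≡ 22
21^22 = 21^16·21^4·21^2 ≡ 1  ← first divisor giving 1
The order is 22.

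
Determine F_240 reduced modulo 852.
204

Matrix identity: Q^n = [[F_(n+1), F_n], [F_n, F_(n-1)]] with Q = [[1,1],[1,0]].
n = 240 = 11110000₂. Square-and-multiply, entries mod 852:
Q^1 = [[1,1],[1,0]]
Q^3 = (Q^1)²·Q = [[3,2],[2,1]]
Q^7 = (Q^3)²·Q = [[21,13],[13,8]]
Q^15 = (Q^7)²·Q = [[135,610],[610,377]]
Q^30 = (Q^15)² = [[109,488],[488,473]]
Q^60 = (Q^30)² = [[389,300],[300,89]]
Q^120 = (Q^60)² = [[205,264],[264,793]]
Q^240 = (Q^120)² = [[109,204],[204,757]]
F_240 mod 852 = Q^240[0][1] = 204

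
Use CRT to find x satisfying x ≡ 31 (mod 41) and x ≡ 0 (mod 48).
1056

Using Chinese Remainder Theorem:
M = 41 × 48 = 1968
M1 = 48, M2 = 41
y1 = 48^(-1) mod 41 = 6
y2 = 41^(-1) mod 48 = 41
x = (31×48×6 + 0×41×41) mod 1968 = 1056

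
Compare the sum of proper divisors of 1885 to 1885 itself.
deficient

Proper divisors of 1885: sum = 1 + 5 + 13 + 29 + 65 + 145 + 377 = 635
Since 635 < 1885, 1885 is deficient.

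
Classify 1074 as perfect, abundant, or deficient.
abundant

Proper divisors of 1074: sum = 1 + 2 + 3 + 6 + 179 + 358 + 537 = 1086
Since 1086 > 1074, 1074 is abundant.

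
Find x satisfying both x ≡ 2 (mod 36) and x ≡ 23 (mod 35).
758

Using Chinese Remainder Theorem:
M = 36 × 35 = 1260
M1 = 35, M2 = 36
y1 = 35^(-1) mod 36 = 35
y2 = 36^(-1) mod 35 = 1
x = (2×35×35 + 23×36×1) mod 1260 = 758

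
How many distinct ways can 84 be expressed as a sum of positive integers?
26543660

p(n) counts ways to write n as a sum of positive integers (order ignored).
Euler's pentagonal recurrence: p(k) = p(k-1) + p(k-2) - p(k-5) - p(k-7) + p(k-12) + p(k-15) - ... (offsets j(3j∓1)/2, signs ++--, p(0)=1, p(<0)=0).
DP table for k = 0..83: p(0)=1, p(1)=1, p(2)=2, p(3)=3, p(4)=5, p(5)=7, p(6)=11, p(7)=15, p(8)=22, p(9)=30, p(10)=42, p(11)=56, p(12)=77, p(13)=101, p(14)=135, p(15)=176, p(16)=231, p(17)=297, p(18)=385, p(19)=490, p(20)=627, p(21)=792, p(22)=1002, p(23)=1255, p(24)=1575, p(25)=1958, p(26)=2436, p(27)=3010, p(28)=3718, p(29)=4565, p(30)=5604, p(31)=6842, p(32)=8349, p(33)=10143, p(34)=12310, p(35)=14883, p(36)=17977, p(37)=21637, p(38)=26015, p(39)=31185, p(40)=37338, p(41)=44583, p(42)=53174, p(43)=63261, p(44)=75175, p(45)=89134, p(46)=105558, p(47)=124754, p(48)=147273, p(49)=173525, p(50)=204226, p(51)=239943, p(52)=281589, p(53)=329931, p(54)=386155, p(55)=451276, p(56)=526823, p(57)=614154, p(58)=715220, p(59)=831820, p(60)=966467, p(61)=1121505, p(62)=1300156, p(63)=1505499, p(64)=1741630, p(65)=2012558, p(66)=2323520, p(67)=2679689, p(68)=3087735, p(69)=3554345, p(70)=4087968, p(71)=4697205, p(72)=5392783, p(73)=6185689, p(74)=7089500, p(75)=8118264, p(76)=9289091, p(77)=10619863, p(78)=12132164, p(79)=13848650, p(80)=15796476, p(81)=18004327, p(82)=20506255, p(83)=23338469.
Final step: p(84) = p(83) + p(82) - p(79) - p(77) + p(72) + p(69) - p(62) - p(58) + p(49) + p(44) - p(33) - p(27) + p(14) + p(7)
= 23338469 + 20506255 - 13848650 - 10619863 + 5392783 + 3554345 - 1300156 - 715220 + 173525 + 75175 - 10143 - 3010 + 135 + 15
= 26543660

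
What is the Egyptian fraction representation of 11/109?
1/10 + 1/1090

Greedy algorithm:
11/109: ceiling(109/11) = 10, use 1/10
1/1090: ceiling(1090/1) = 1090, use 1/1090
Result: 11/109 = 1/10 + 1/1090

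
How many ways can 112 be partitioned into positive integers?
761002156

p(n) counts ways to write n as a sum of positive integers (order ignored).
Euler's pentagonal recurrence: p(k) = p(k-1) + p(k-2) - p(k-5) - p(k-7) + p(k-12) + p(k-15) - ... (offsets j(3j∓1)/2, signs ++--, p(0)=1, p(<0)=0).
DP table for k = 0..111: p(0)=1, p(1)=1, p(2)=2, p(3)=3, p(4)=5, p(5)=7, p(6)=11, p(7)=15, p(8)=22, p(9)=30, p(10)=42, p(11)=56, p(12)=77, p(13)=101, p(14)=135, p(15)=176, p(16)=231, p(17)=297, p(18)=385, p(19)=490, p(20)=627, p(21)=792, p(22)=1002, p(23)=1255, p(24)=1575, p(25)=1958, p(26)=2436, p(27)=3010, p(28)=3718, p(29)=4565, p(30)=5604, p(31)=6842, p(32)=8349, p(33)=10143, p(34)=12310, p(35)=14883, p(36)=17977, p(37)=21637, p(38)=26015, p(39)=31185, p(40)=37338, p(41)=44583, p(42)=53174, p(43)=63261, p(44)=75175, p(45)=89134, p(46)=105558, p(47)=124754, p(48)=147273, p(49)=173525, p(50)=204226, p(51)=239943, p(52)=281589, p(53)=329931, p(54)=386155, p(55)=451276, p(56)=526823, p(57)=614154, p(58)=715220, p(59)=831820, p(60)=966467, p(61)=1121505, p(62)=1300156, p(63)=1505499, p(64)=1741630, p(65)=2012558, p(66)=2323520, p(67)=2679689, p(68)=3087735, p(69)=3554345, p(70)=4087968, p(71)=4697205, p(72)=5392783, p(73)=6185689, p(74)=7089500, p(75)=8118264, p(76)=9289091, p(77)=10619863, p(78)=12132164, p(79)=13848650, p(80)=15796476, p(81)=18004327, p(82)=20506255, p(83)=23338469, p(84)=26543660, p(85)=30167357, p(86)=34262962, p(87)=38887673, p(88)=44108109, p(89)=49995925, p(90)=56634173, p(91)=64112359, p(92)=72533807, p(93)=82010177, p(94)=92669720, p(95)=104651419, p(96)=118114304, p(97)=133230930, p(98)=150198136, p(99)=169229875, p(100)=190569292, p(101)=214481126, p(102)=241265379, p(103)=271248950, p(104)=304801365, p(105)=342325709, p(106)=384276336, p(107)=431149389, p(108)=483502844, p(109)=541946240, p(110)=607163746, p(111)=679903203.
Final step: p(112) = p(111) + p(110) - p(107) - p(105) + p(100) + p(97) - p(90) - p(86) + p(77) + p(72) - p(61) - p(55) + p(42) + p(35) - p(20) - p(12)
= 679903203 + 607163746 - 431149389 - 342325709 + 190569292 + 133230930 - 56634173 - 34262962 + 10619863 + 5392783 - 1121505 - 451276 + 53174 + 14883 - 627 - 77
= 761002156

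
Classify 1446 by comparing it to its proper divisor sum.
abundant

Proper divisors of 1446: sum = 1 + 2 + 3 + 6 + 241 + 482 + 723 = 1458
Since 1458 > 1446, 1446 is abundant.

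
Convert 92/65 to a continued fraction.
[1; 2, 2, 2, 5]

Euclidean algorithm steps:
92 = 1 × 65 + 27
65 = 2 × 27 + 11
27 = 2 × 11 + 5
11 = 2 × 5 + 1
5 = 5 × 1 + 0
Continued fraction: [1; 2, 2, 2, 5]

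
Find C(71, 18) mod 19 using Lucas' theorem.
0

Using Lucas' theorem:
Write n=71 and k=18 in base 19:
n in base 19: [3, 14]
k in base 19: [0, 18]
C(71,18) mod 19 = ∏ C(n_i, k_i) mod 19
Digit binomials (mod 19): C(3,0) = 1; C(14,18) = 0 (k_i > n_i)
Product: 1 × 0 = 0 ≡ 0 (mod 19)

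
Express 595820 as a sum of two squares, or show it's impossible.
Not possible

Factorization: 595820 = 2^2 × 5 × 31^3
By Fermat: n is sum of two squares iff every prime p ≡ 3 (mod 4) appears to even power.
Prime(s) ≡ 3 (mod 4) with odd exponent: [(31, 3)]
Therefore 595820 cannot be expressed as a² + b².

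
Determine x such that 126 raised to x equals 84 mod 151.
12

Baby-step giant-step with step n = ⌈√151⌉ = 13.
Baby steps 126^j mod 151 (j:value) for j=0..12: 0:1, 1:126, 2:21, 3:79, 4:139, 5:149, 6:50, 7:109, 8:144, 9:24, 10:4, 11:51, 12:84.
h = 84 is already in the table at j=12, so x = 12.
Check: 126^12 ≡ 84 (mod 151).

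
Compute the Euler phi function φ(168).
48

168 = 2^3 × 3 × 7
φ(n) = n × ∏(1 - 1/p) for each prime p dividing n
φ(168) = 168 × (1 - 1/2) × (1 - 1/3) × (1 - 1/7) = 48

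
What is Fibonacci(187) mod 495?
68

Matrix identity: Q^n = [[F_(n+1), F_n], [F_n, F_(n-1)]] with Q = [[1,1],[1,0]].
n = 187 = 10111011₂. Square-and-multiply, entries mod 495:
Q^1 = [[1,1],[1,0]]
Q^2 = (Q^1)² = [[2,1],[1,1]]
Q^5 = (Q^2)²·Q = [[8,5],[5,3]]
Q^11 = (Q^5)²·Q = [[144,89],[89,55]]
Q^23 = (Q^11)²·Q = [[333,442],[442,386]]
Q^46 = (Q^23)² = [[343,8],[8,335]]
Q^93 = (Q^46)²·Q = [[377,398],[398,474]]
Q^187 = (Q^93)²·Q = [[186,68],[68,118]]
F_187 mod 495 = Q^187[0][1] = 68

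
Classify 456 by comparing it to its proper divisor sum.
abundant

Proper divisors of 456: sum = 1 + 2 + 3 + 4 + 6 + 8 + 12 + 19 + 24 + 38 + 57 + 76 + 114 + 152 + 228 = 744
Since 744 > 456, 456 is abundant.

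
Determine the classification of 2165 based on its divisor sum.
deficient

Proper divisors of 2165: sum = 1 + 5 + 433 = 439
Since 439 < 2165, 2165 is deficient.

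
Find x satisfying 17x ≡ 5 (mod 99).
x ≡ 76 (mod 99)

gcd(17, 99) = 1, which divides 5, so solutions exist.
Find 17^(-1) mod 99 by the extended Euclidean algorithm:
99 = 5 × 17 + 14  ⟹  14 = (1)·99 + (-5)·17
17 = 1 × 14 + 3  ⟹  3 = (-1)·99 + (6)·17
14 = 4 × 3 + 2  ⟹  2 = (5)·99 + (-29)·17
3 = 1 × 2 + 1  ⟹  1 = (-6)·99 + (35)·17
So (35)·17 ≡ 1 (mod 99), i.e. 17^(-1) ≡ 35 (mod 99).
x ≡ 35 × 5 = 175 ≡ 76 (mod 99).
Check: 17 × 76 = 1292 ≡ 5 (mod 99).
Unique solution: x ≡ 76 (mod 99)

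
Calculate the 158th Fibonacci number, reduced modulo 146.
55

Matrix identity: Q^n = [[F_(n+1), F_n], [F_n, F_(n-1)]] with Q = [[1,1],[1,0]].
n = 158 = 10011110₂. Square-and-multiply, entries mod 146:
Q^1 = [[1,1],[1,0]]
Q^2 = (Q^1)² = [[2,1],[1,1]]
Q^4 = (Q^2)² = [[5,3],[3,2]]
Q^9 = (Q^4)²·Q = [[55,34],[34,21]]
Q^19 = (Q^9)²·Q = [[49,93],[93,102]]
Q^39 = (Q^19)²·Q = [[127,100],[100,27]]
Q^79 = (Q^39)²·Q = [[65,141],[141,70]]
Q^158 = (Q^79)² = [[16,55],[55,107]]
F_158 mod 146 = Q^158[0][1] = 55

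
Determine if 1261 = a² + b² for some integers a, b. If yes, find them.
6² + 35² (a=6, b=35)

Factorization: 1261 = 13 × 97
By Fermat: n is sum of two squares iff every prime p ≡ 3 (mod 4) appears to even power.
All primes ≡ 3 (mod 4) appear to even power.
Search a = 0, 1, 2, … for 1261 - a² a perfect square: first hit at a = 6: 1261 - 36 = 1225 = 35².
1261 = 6² + 35² = 36 + 1225 ✓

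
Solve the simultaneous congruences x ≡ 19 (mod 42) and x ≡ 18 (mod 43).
61

Using Chinese Remainder Theorem:
M = 42 × 43 = 1806
M1 = 43, M2 = 42
y1 = 43^(-1) mod 42 = 1
y2 = 42^(-1) mod 43 = 42
x = (19×43×1 + 18×42×42) mod 1806 = 61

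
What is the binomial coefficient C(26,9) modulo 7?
2

Using Lucas' theorem:
Write n=26 and k=9 in base 7:
n in base 7: [3, 5]
k in base 7: [1, 2]
C(26,9) mod 7 = ∏ C(n_i, k_i) mod 7
Digit binomials (mod 7): C(3,1) = 3; C(5,2) = 10 ≡ 3
Product: 3 × 3 = 9 ≡ 2 (mod 7)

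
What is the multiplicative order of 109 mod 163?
162

163 is prime, so ord(109) divides φ(163) = 162.
Divisors of 162: 1, 2, 3, 6, 9, 18, 27, 54, 81, 162.
Repeated squaring: 109^1 ≡ 109, 109^2 ≡ 145, 109^4 ≡ 161, 109^8 ≡ 4, 109^16 ≡ 16, 109^32 ≡ 93, 109^64 ≡ 10, 109^128 ≡ 100 (mod 163).
Test 109^d mod 163 for each divisor d in increasing order:
109^1 ≡ 109
109^2 ≡ 145
109^3 = 109^2·109^1 ≡ 157
109^6 = 109^4·109^2 ≡ 36
109^9 = 109^8·109^1 ≡ 110
109^18 = 109^16·109^2 ≡ 38
109^27 = 109^16·109^8·109^2·109^1 ≡ 105
109^54 = 109^32·109^16·109^4·109^2 ≡ 104
109^81 = 109^64·109^16·109^1 ≡ 162
109^162 = 109^128·109^32·109^2 ≡ 1  ← first divisor giving 1
The order is 162.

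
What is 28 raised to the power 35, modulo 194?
30

Repeated squaring. Binary of 35 = 100011.
28^1 ≡ 28 (mod 194); 28^2 ≡ 8 (mod 194); 28^4 ≡ 64 (mod 194); 28^8 ≡ 22 (mod 194); 28^16 ≡ 96 (mod 194); 28^32 ≡ 98 (mod 194)
28^35 = 28^1 × 28^2 × 28^32 ≡ 30 (mod 194)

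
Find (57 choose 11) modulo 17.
0

Using Lucas' theorem:
Write n=57 and k=11 in base 17:
n in base 17: [3, 6]
k in base 17: [0, 11]
C(57,11) mod 17 = ∏ C(n_i, k_i) mod 17
Digit binomials (mod 17): C(3,0) = 1; C(6,11) = 0 (k_i > n_i)
Product: 1 × 0 = 0 ≡ 0 (mod 17)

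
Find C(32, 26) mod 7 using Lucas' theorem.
0

Using Lucas' theorem:
Write n=32 and k=26 in base 7:
n in base 7: [4, 4]
k in base 7: [3, 5]
C(32,26) mod 7 = ∏ C(n_i, k_i) mod 7
Digit binomials (mod 7): C(4,3) = 4; C(4,5) = 0 (k_i > n_i)
Product: 4 × 0 = 0 ≡ 0 (mod 7)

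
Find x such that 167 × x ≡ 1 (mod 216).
119

gcd(167, 216) = 1, so the inverse exists.
Extended Euclidean algorithm on (216, 167):
216 = 1 × 167 + 49  ⟹  49 = (1)·216 + (-1)·167
167 = 3 × 49 + 20  ⟹  20 = (-3)·216 + (4)·167
49 = 2 × 20 + 9  ⟹  9 = (7)·216 + (-9)·167
20 = 2 × 9 + 2  ⟹  2 = (-17)·216 + (22)·167
9 = 4 × 2 + 1  ⟹  1 = (75)·216 + (-97)·167
So (-97)·167 ≡ 1 (mod 216), i.e. 167^(-1) ≡ -97 ≡ 119 (mod 216).
Check: 167 × 119 = 19873 ≡ 1 (mod 216)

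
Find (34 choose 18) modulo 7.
6

Using Lucas' theorem:
Write n=34 and k=18 in base 7:
n in base 7: [4, 6]
k in base 7: [2, 4]
C(34,18) mod 7 = ∏ C(n_i, k_i) mod 7
Digit binomials (mod 7): C(4,2) = 6; C(6,4) = 15 ≡ 1
Product: 6 × 1 = 6 ≡ 6 (mod 7)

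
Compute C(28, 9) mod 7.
0

Using Lucas' theorem:
Write n=28 and k=9 in base 7:
n in base 7: [4, 0]
k in base 7: [1, 2]
C(28,9) mod 7 = ∏ C(n_i, k_i) mod 7
Digit binomials (mod 7): C(4,1) = 4; C(0,2) = 0 (k_i > n_i)
Product: 4 × 0 = 0 ≡ 0 (mod 7)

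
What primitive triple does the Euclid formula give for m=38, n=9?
(1363, 684, 1525)

Euclid's formula: a = m² - n², b = 2mn, c = m² + n²
m = 38, n = 9
a = 38² - 9² = 1444 - 81 = 1363
b = 2 × 38 × 9 = 684
c = 38² + 9² = 1444 + 81 = 1525
Verification: 1363² + 684² = 1857769 + 467856 = 2325625 = 1525² ✓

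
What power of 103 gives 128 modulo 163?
79

Baby-step giant-step with step n = ⌈√163⌉ = 13.
Baby steps 103^j mod 163 (j:value) for j=0..12: 0:1, 1:103, 2:14, 3:138, 4:33, 5:139, 6:136, 7:153, 8:111, 9:23, 10:87, 11:159, 12:77.
Giant-step multiplier: 103^(-13) ≡ 103^(162-13) = 103^149 ≡ 32 (mod 163).
Giant steps γ_i = 128·32^i mod 163: γ_0=128, γ_1=21, γ_2=20, γ_3=151, γ_4=105, γ_5=100, γ_6=103 (in table at j=1).
x = i·n + j = 6·13 + 1 = 79.
Check: 103^79 ≡ 128 (mod 163).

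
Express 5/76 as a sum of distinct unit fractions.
1/16 + 1/304

Greedy algorithm:
5/76: ceiling(76/5) = 16, use 1/16
1/304: ceiling(304/1) = 304, use 1/304
Result: 5/76 = 1/16 + 1/304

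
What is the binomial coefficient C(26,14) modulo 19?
0

Using Lucas' theorem:
Write n=26 and k=14 in base 19:
n in base 19: [1, 7]
k in base 19: [0, 14]
C(26,14) mod 19 = ∏ C(n_i, k_i) mod 19
Digit binomials (mod 19): C(1,0) = 1; C(7,14) = 0 (k_i > n_i)
Product: 1 × 0 = 0 ≡ 0 (mod 19)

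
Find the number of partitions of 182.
819876908323

p(n) counts ways to write n as a sum of positive integers (order ignored).
Euler's pentagonal recurrence: p(k) = p(k-1) + p(k-2) - p(k-5) - p(k-7) + p(k-12) + p(k-15) - ... (offsets j(3j∓1)/2, signs ++--, p(0)=1, p(<0)=0).
DP table for k = 0..181: p(0)=1, p(1)=1, p(2)=2, p(3)=3, p(4)=5, p(5)=7, p(6)=11, p(7)=15, p(8)=22, p(9)=30, p(10)=42, p(11)=56, p(12)=77, p(13)=101, p(14)=135, p(15)=176, p(16)=231, p(17)=297, p(18)=385, p(19)=490, p(20)=627, p(21)=792, p(22)=1002, p(23)=1255, p(24)=1575, p(25)=1958, p(26)=2436, p(27)=3010, p(28)=3718, p(29)=4565, p(30)=5604, p(31)=6842, p(32)=8349, p(33)=10143, p(34)=12310, p(35)=14883, p(36)=17977, p(37)=21637, p(38)=26015, p(39)=31185, p(40)=37338, p(41)=44583, p(42)=53174, p(43)=63261, p(44)=75175, p(45)=89134, p(46)=105558, p(47)=124754, p(48)=147273, p(49)=173525, p(50)=204226, p(51)=239943, p(52)=281589, p(53)=329931, p(54)=386155, p(55)=451276, p(56)=526823, p(57)=614154, p(58)=715220, p(59)=831820, p(60)=966467, p(61)=1121505, p(62)=1300156, p(63)=1505499, p(64)=1741630, p(65)=2012558, p(66)=2323520, p(67)=2679689, p(68)=3087735, p(69)=3554345, p(70)=4087968, p(71)=4697205, p(72)=5392783, p(73)=6185689, p(74)=7089500, p(75)=8118264, p(76)=9289091, p(77)=10619863, p(78)=12132164, p(79)=13848650, p(80)=15796476, p(81)=18004327, p(82)=20506255, p(83)=23338469, p(84)=26543660, p(85)=30167357, p(86)=34262962, p(87)=38887673, p(88)=44108109, p(89)=49995925, p(90)=56634173, p(91)=64112359, p(92)=72533807, p(93)=82010177, p(94)=92669720, p(95)=104651419, p(96)=118114304, p(97)=133230930, p(98)=150198136, p(99)=169229875, p(100)=190569292, p(101)=214481126, p(102)=241265379, p(103)=271248950, p(104)=304801365, p(105)=342325709, p(106)=384276336, p(107)=431149389, p(108)=483502844, p(109)=541946240, p(110)=607163746, p(111)=679903203, p(112)=761002156, p(113)=851376628, p(114)=952050665, p(115)=1064144451, p(116)=1188908248, p(117)=1327710076, p(118)=1482074143, p(119)=1653668665, p(120)=1844349560, p(121)=2056148051, p(122)=2291320912, p(123)=2552338241, p(124)=2841940500, p(125)=3163127352, p(126)=3519222692, p(127)=3913864295, p(128)=4351078600, p(129)=4835271870, p(130)=5371315400, p(131)=5964539504, p(132)=6620830889, p(133)=7346629512, p(134)=8149040695, p(135)=9035836076, p(136)=10015581680, p(137)=11097645016, p(138)=12292341831, p(139)=13610949895, p(140)=15065878135, p(141)=16670689208, p(142)=18440293320, p(143)=20390982757, p(144)=22540654445, p(145)=24908858009, p(146)=27517052599, p(147)=30388671978, p(148)=33549419497, p(149)=37027355200, p(150)=40853235313, p(151)=45060624582, p(152)=49686288421, p(153)=54770336324, p(154)=60356673280, p(155)=66493182097, p(156)=73232243759, p(157)=80630964769, p(158)=88751778802, p(159)=97662728555, p(160)=107438159466, p(161)=118159068427, p(162)=129913904637, p(163)=142798995930, p(164)=156919475295, p(165)=172389800255, p(166)=189334822579, p(167)=207890420102, p(168)=228204732751, p(169)=250438925115, p(170)=274768617130, p(171)=301384802048, p(172)=330495499613, p(173)=362326859895, p(174)=397125074750, p(175)=435157697830, p(176)=476715857290, p(177)=522115831195, p(178)=571701605655, p(179)=625846753120, p(180)=684957390936, p(181)=749474411781.
Final step: p(182) = p(181) + p(180) - p(177) - p(175) + p(170) + p(167) - p(160) - p(156) + p(147) + p(142) - p(131) - p(125) + p(112) + p(105) - p(90) - p(82) + p(65) + p(56) - p(37) - p(27) + p(6)
= 749474411781 + 684957390936 - 522115831195 - 435157697830 + 274768617130 + 207890420102 - 107438159466 - 73232243759 + 30388671978 + 18440293320 - 5964539504 - 3163127352 + 761002156 + 342325709 - 56634173 - 20506255 + 2012558 + 526823 - 21637 - 3010 + 11
= 819876908323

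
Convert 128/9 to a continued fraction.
[14; 4, 2]

Euclidean algorithm steps:
128 = 14 × 9 + 2
9 = 4 × 2 + 1
2 = 2 × 1 + 0
Continued fraction: [14; 4, 2]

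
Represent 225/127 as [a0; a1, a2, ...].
[1; 1, 3, 2, 1, 1, 1, 3]

Euclidean algorithm steps:
225 = 1 × 127 + 98
127 = 1 × 98 + 29
98 = 3 × 29 + 11
29 = 2 × 11 + 7
11 = 1 × 7 + 4
7 = 1 × 4 + 3
4 = 1 × 3 + 1
3 = 3 × 1 + 0
Continued fraction: [1; 1, 3, 2, 1, 1, 1, 3]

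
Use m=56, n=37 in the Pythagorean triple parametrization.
(1767, 4144, 4505)

Euclid's formula: a = m² - n², b = 2mn, c = m² + n²
m = 56, n = 37
a = 56² - 37² = 3136 - 1369 = 1767
b = 2 × 56 × 37 = 4144
c = 56² + 37² = 3136 + 1369 = 4505
Verification: 1767² + 4144² = 3122289 + 17172736 = 20295025 = 4505² ✓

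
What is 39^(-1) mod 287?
184

gcd(39, 287) = 1, so the inverse exists.
Extended Euclidean algorithm on (287, 39):
287 = 7 × 39 + 14  ⟹  14 = (1)·287 + (-7)·39
39 = 2 × 14 + 11  ⟹  11 = (-2)·287 + (15)·39
14 = 1 × 11 + 3  ⟹  3 = (3)·287 + (-22)·39
11 = 3 × 3 + 2  ⟹  2 = (-11)·287 + (81)·39
3 = 1 × 2 + 1  ⟹  1 = (14)·287 + (-103)·39
So (-103)·39 ≡ 1 (mod 287), i.e. 39^(-1) ≡ -103 ≡ 184 (mod 287).
Check: 39 × 184 = 7176 ≡ 1 (mod 287)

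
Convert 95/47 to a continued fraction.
[2; 47]

Euclidean algorithm steps:
95 = 2 × 47 + 1
47 = 47 × 1 + 0
Continued fraction: [2; 47]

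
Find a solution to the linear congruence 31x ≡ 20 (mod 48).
x ≡ 44 (mod 48)

gcd(31, 48) = 1, which divides 20, so solutions exist.
Find 31^(-1) mod 48 by the extended Euclidean algorithm:
48 = 1 × 31 + 17  ⟹  17 = (1)·48 + (-1)·31
31 = 1 × 17 + 14  ⟹  14 = (-1)·48 + (2)·31
17 = 1 × 14 + 3  ⟹  3 = (2)·48 + (-3)·31
14 = 4 × 3 + 2  ⟹  2 = (-9)·48 + (14)·31
3 = 1 × 2 + 1  ⟹  1 = (11)·48 + (-17)·31
So (-17)·31 ≡ 1 (mod 48), i.e. 31^(-1) ≡ -17 ≡ 31 (mod 48).
x ≡ 31 × 20 = 620 ≡ 44 (mod 48).
Check: 31 × 44 = 1364 ≡ 20 (mod 48).
Unique solution: x ≡ 44 (mod 48)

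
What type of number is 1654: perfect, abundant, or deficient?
deficient

Proper divisors of 1654: sum = 1 + 2 + 827 = 830
Since 830 < 1654, 1654 is deficient.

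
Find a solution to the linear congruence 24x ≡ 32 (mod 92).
x ≡ 9 (mod 23)

gcd(24, 92) = 4, which divides 32, so solutions exist.
Divide through by 4: 6x ≡ 8 (mod 23).
Find 6^(-1) mod 23 by the extended Euclidean algorithm:
23 = 3 × 6 + 5  ⟹  5 = (1)·23 + (-3)·6
6 = 1 × 5 + 1  ⟹  1 = (-1)·23 + (4)·6
So (4)·6 ≡ 1 (mod 23), i.e. 6^(-1) ≡ 4 (mod 23).
x ≡ 4 × 8 = 32 ≡ 9 (mod 23).
Check: 24 × 9 = 216 ≡ 32 (mod 92).
x ≡ 9 (mod 23), giving 4 solutions mod 92.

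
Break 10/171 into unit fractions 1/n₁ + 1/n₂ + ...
1/18 + 1/342

Greedy algorithm:
10/171: ceiling(171/10) = 18, use 1/18
1/342: ceiling(342/1) = 342, use 1/342
Result: 10/171 = 1/18 + 1/342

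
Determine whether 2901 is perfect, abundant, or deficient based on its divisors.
deficient

Proper divisors of 2901: sum = 1 + 3 + 967 = 971
Since 971 < 2901, 2901 is deficient.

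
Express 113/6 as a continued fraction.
[18; 1, 5]

Euclidean algorithm steps:
113 = 18 × 6 + 5
6 = 1 × 5 + 1
5 = 5 × 1 + 0
Continued fraction: [18; 1, 5]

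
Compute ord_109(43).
18

109 is prime, so ord(43) divides φ(109) = 108.
Divisors of 108: 1, 2, 3, 4, 6, 9, 12, 18, 27, 36, 54, 108.
Repeated squaring: 43^1 ≡ 43, 43^2 ≡ 105, 43^4 ≡ 16, 43^8 ≡ 38, 43^16 ≡ 27, 43^32 ≡ 75, 43^64 ≡ 66 (mod 109).
Test 43^d mod 109 for each divisor d in increasing order:
43^1 ≡ 43
43^2 ≡ 105
43^3 = 43^2·43^1 ≡ 46
43^4 ≡ 16
43^6 = 43^4·43^2 ≡ 45
43^9 = 43^8·43^1 ≡ 108
43^12 = 43^8·43^4 ≡ 63
43^18 = 43^16·43^2 ≡ 1  ← first divisor giving 1
The order is 18.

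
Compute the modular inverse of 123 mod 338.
11

gcd(123, 338) = 1, so the inverse exists.
Extended Euclidean algorithm on (338, 123):
338 = 2 × 123 + 92  ⟹  92 = (1)·338 + (-2)·123
123 = 1 × 92 + 31  ⟹  31 = (-1)·338 + (3)·123
92 = 2 × 31 + 30  ⟹  30 = (3)·338 + (-8)·123
31 = 1 × 30 + 1  ⟹  1 = (-4)·338 + (11)·123
So (11)·123 ≡ 1 (mod 338), i.e. 123^(-1) ≡ 11 (mod 338).
Check: 123 × 11 = 1353 ≡ 1 (mod 338)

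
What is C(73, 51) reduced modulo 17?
4

Using Lucas' theorem:
Write n=73 and k=51 in base 17:
n in base 17: [4, 5]
k in base 17: [3, 0]
C(73,51) mod 17 = ∏ C(n_i, k_i) mod 17
Digit binomials (mod 17): C(4,3) = 4; C(5,0) = 1
Product: 4 × 1 = 4 ≡ 4 (mod 17)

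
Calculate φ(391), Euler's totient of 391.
352

391 = 17 × 23
φ(n) = n × ∏(1 - 1/p) for each prime p dividing n
φ(391) = 391 × (1 - 1/17) × (1 - 1/23) = 352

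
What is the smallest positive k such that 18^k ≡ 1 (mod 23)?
11

23 is prime, so ord(18) divides φ(23) = 22.
Divisors of 22: 1, 2, 11, 22.
Repeated squaring: 18^1 ≡ 18, 18^2 ≡ 2, 18^4 ≡ 4, 18^8 ≡ 16, 18^16 ≡ 3 (mod 23).
Test 18^d mod 23 for each divisor d in increasing order:
18^1 ≡ 18
18^2 ≡ 2
18^11 = 18^8·18^2·18^1 ≡ 1  ← first divisor giving 1
The order is 11.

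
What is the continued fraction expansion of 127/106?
[1; 5, 21]

Euclidean algorithm steps:
127 = 1 × 106 + 21
106 = 5 × 21 + 1
21 = 21 × 1 + 0
Continued fraction: [1; 5, 21]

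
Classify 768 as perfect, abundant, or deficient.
abundant

Proper divisors of 768: sum = 1 + 2 + 3 + 4 + 6 + 8 + 12 + 16 + ... + 128 + 192 + 256 + 384 (17 divisors) = 1276
Since 1276 > 768, 768 is abundant.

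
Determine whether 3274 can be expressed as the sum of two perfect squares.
5² + 57² (a=5, b=57)

Factorization: 3274 = 2 × 1637
By Fermat: n is sum of two squares iff every prime p ≡ 3 (mod 4) appears to even power.
All primes ≡ 3 (mod 4) appear to even power.
Search a = 0, 1, 2, … for 3274 - a² a perfect square: first hit at a = 5: 3274 - 25 = 3249 = 57².
3274 = 5² + 57² = 25 + 3249 ✓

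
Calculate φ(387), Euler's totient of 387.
252

387 = 3^2 × 43
φ(n) = n × ∏(1 - 1/p) for each prime p dividing n
φ(387) = 387 × (1 - 1/3) × (1 - 1/43) = 252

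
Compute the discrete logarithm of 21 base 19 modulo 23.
17

Baby-step giant-step with step n = ⌈√23⌉ = 5.
Baby steps 19^j mod 23 (j:value) for j=0..4: 0:1, 1:19, 2:16, 3:5, 4:3.
Giant-step multiplier: 19^(-5) ≡ 19^(22-5) = 19^17 ≡ 21 (mod 23).
Giant steps γ_i = 21·21^i mod 23: γ_0=21, γ_1=4, γ_2=15, γ_3=16 (in table at j=2).
x = i·n + j = 3·5 + 2 = 17.
Check: 19^17 ≡ 21 (mod 23).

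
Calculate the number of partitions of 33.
10143

p(n) counts ways to write n as a sum of positive integers (order ignored).
Euler's pentagonal recurrence: p(k) = p(k-1) + p(k-2) - p(k-5) - p(k-7) + p(k-12) + p(k-15) - ... (offsets j(3j∓1)/2, signs ++--, p(0)=1, p(<0)=0).
DP table for k = 0..32: p(0)=1, p(1)=1, p(2)=2, p(3)=3, p(4)=5, p(5)=7, p(6)=11, p(7)=15, p(8)=22, p(9)=30, p(10)=42, p(11)=56, p(12)=77, p(13)=101, p(14)=135, p(15)=176, p(16)=231, p(17)=297, p(18)=385, p(19)=490, p(20)=627, p(21)=792, p(22)=1002, p(23)=1255, p(24)=1575, p(25)=1958, p(26)=2436, p(27)=3010, p(28)=3718, p(29)=4565, p(30)=5604, p(31)=6842, p(32)=8349.
Final step: p(33) = p(32) + p(31) - p(28) - p(26) + p(21) + p(18) - p(11) - p(7)
= 8349 + 6842 - 3718 - 2436 + 792 + 385 - 56 - 15
= 10143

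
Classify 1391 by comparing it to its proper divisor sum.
deficient

Proper divisors of 1391: sum = 1 + 13 + 107 = 121
Since 121 < 1391, 1391 is deficient.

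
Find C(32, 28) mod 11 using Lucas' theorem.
1

Using Lucas' theorem:
Write n=32 and k=28 in base 11:
n in base 11: [2, 10]
k in base 11: [2, 6]
C(32,28) mod 11 = ∏ C(n_i, k_i) mod 11
Digit binomials (mod 11): C(2,2) = 1; C(10,6) = 210 ≡ 1
Product: 1 × 1 = 1 ≡ 1 (mod 11)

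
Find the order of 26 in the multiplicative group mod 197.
98

197 is prime, so ord(26) divides φ(197) = 196.
Divisors of 196: 1, 2, 4, 7, 14, 28, 49, 98, 196.
Repeated squaring: 26^1 ≡ 26, 26^2 ≡ 85, 26^4 ≡ 133, 26^8 ≡ 156, 26^16 ≡ 105, 26^32 ≡ 190, 26^64 ≡ 49, 26^128 ≡ 37 (mod 197).
Test 26^d mod 197 for each divisor d in increasing order:
26^1 ≡ 26
26^2 ≡ 85
26^4 ≡ 133
26^7 = 26^4·26^2·26^1 ≡ 6
26^14 = 26^8·26^4·26^2 ≡ 36
26^28 = 26^16·26^8·26^4 ≡ 114
26^49 = 26^32·26^16·26^1 ≡ 196
26^98 = 26^64·26^32·26^2 ≡ 1  ← first divisor giving 1
The order is 98.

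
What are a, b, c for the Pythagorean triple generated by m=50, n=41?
(819, 4100, 4181)

Euclid's formula: a = m² - n², b = 2mn, c = m² + n²
m = 50, n = 41
a = 50² - 41² = 2500 - 1681 = 819
b = 2 × 50 × 41 = 4100
c = 50² + 41² = 2500 + 1681 = 4181
Verification: 819² + 4100² = 670761 + 16810000 = 17480761 = 4181² ✓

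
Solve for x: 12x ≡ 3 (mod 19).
x ≡ 5 (mod 19)

gcd(12, 19) = 1, which divides 3, so solutions exist.
Find 12^(-1) mod 19 by the extended Euclidean algorithm:
19 = 1 × 12 + 7  ⟹  7 = (1)·19 + (-1)·12
12 = 1 × 7 + 5  ⟹  5 = (-1)·19 + (2)·12
7 = 1 × 5 + 2  ⟹  2 = (2)·19 + (-3)·12
5 = 2 × 2 + 1  ⟹  1 = (-5)·19 + (8)·12
So (8)·12 ≡ 1 (mod 19), i.e. 12^(-1) ≡ 8 (mod 19).
x ≡ 8 × 3 = 24 ≡ 5 (mod 19).
Check: 12 × 5 = 60 ≡ 3 (mod 19).
Unique solution: x ≡ 5 (mod 19)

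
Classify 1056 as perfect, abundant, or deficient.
abundant

Proper divisors of 1056: sum = 1 + 2 + 3 + 4 + 6 + 8 + 11 + 12 + ... + 176 + 264 + 352 + 528 (23 divisors) = 1968
Since 1968 > 1056, 1056 is abundant.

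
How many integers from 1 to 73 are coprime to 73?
72

73 = 73
φ(n) = n × ∏(1 - 1/p) for each prime p dividing n
φ(73) = 73 × (1 - 1/73) = 72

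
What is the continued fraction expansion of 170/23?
[7; 2, 1, 1, 4]

Euclidean algorithm steps:
170 = 7 × 23 + 9
23 = 2 × 9 + 5
9 = 1 × 5 + 4
5 = 1 × 4 + 1
4 = 4 × 1 + 0
Continued fraction: [7; 2, 1, 1, 4]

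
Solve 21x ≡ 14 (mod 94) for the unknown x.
x ≡ 32 (mod 94)

gcd(21, 94) = 1, which divides 14, so solutions exist.
Find 21^(-1) mod 94 by the extended Euclidean algorithm:
94 = 4 × 21 + 10  ⟹  10 = (1)·94 + (-4)·21
21 = 2 × 10 + 1  ⟹  1 = (-2)·94 + (9)·21
So (9)·21 ≡ 1 (mod 94), i.e. 21^(-1) ≡ 9 (mod 94).
x ≡ 9 × 14 = 126 ≡ 32 (mod 94).
Check: 21 × 32 = 672 ≡ 14 (mod 94).
Unique solution: x ≡ 32 (mod 94)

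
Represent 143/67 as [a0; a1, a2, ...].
[2; 7, 2, 4]

Euclidean algorithm steps:
143 = 2 × 67 + 9
67 = 7 × 9 + 4
9 = 2 × 4 + 1
4 = 4 × 1 + 0
Continued fraction: [2; 7, 2, 4]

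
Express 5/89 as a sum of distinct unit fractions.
1/18 + 1/1602

Greedy algorithm:
5/89: ceiling(89/5) = 18, use 1/18
1/1602: ceiling(1602/1) = 1602, use 1/1602
Result: 5/89 = 1/18 + 1/1602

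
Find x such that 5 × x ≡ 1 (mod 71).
57

gcd(5, 71) = 1, so the inverse exists.
Extended Euclidean algorithm on (71, 5):
71 = 14 × 5 + 1  ⟹  1 = (1)·71 + (-14)·5
So (-14)·5 ≡ 1 (mod 71), i.e. 5^(-1) ≡ -14 ≡ 57 (mod 71).
Check: 5 × 57 = 285 ≡ 1 (mod 71)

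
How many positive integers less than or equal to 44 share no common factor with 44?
20

44 = 2^2 × 11
φ(n) = n × ∏(1 - 1/p) for each prime p dividing n
φ(44) = 44 × (1 - 1/2) × (1 - 1/11) = 20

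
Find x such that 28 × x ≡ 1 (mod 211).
98

gcd(28, 211) = 1, so the inverse exists.
Extended Euclidean algorithm on (211, 28):
211 = 7 × 28 + 15  ⟹  15 = (1)·211 + (-7)·28
28 = 1 × 15 + 13  ⟹  13 = (-1)·211 + (8)·28
15 = 1 × 13 + 2  ⟹  2 = (2)·211 + (-15)·28
13 = 6 × 2 + 1  ⟹  1 = (-13)·211 + (98)·28
So (98)·28 ≡ 1 (mod 211), i.e. 28^(-1) ≡ 98 (mod 211).
Check: 28 × 98 = 2744 ≡ 1 (mod 211)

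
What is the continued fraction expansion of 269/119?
[2; 3, 1, 5, 5]

Euclidean algorithm steps:
269 = 2 × 119 + 31
119 = 3 × 31 + 26
31 = 1 × 26 + 5
26 = 5 × 5 + 1
5 = 5 × 1 + 0
Continued fraction: [2; 3, 1, 5, 5]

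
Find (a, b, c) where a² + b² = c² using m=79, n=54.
(3325, 8532, 9157)

Euclid's formula: a = m² - n², b = 2mn, c = m² + n²
m = 79, n = 54
a = 79² - 54² = 6241 - 2916 = 3325
b = 2 × 79 × 54 = 8532
c = 79² + 54² = 6241 + 2916 = 9157
Verification: 3325² + 8532² = 11055625 + 72795024 = 83850649 = 9157² ✓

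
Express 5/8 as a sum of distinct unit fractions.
1/2 + 1/8

Greedy algorithm:
5/8: ceiling(8/5) = 2, use 1/2
1/8: ceiling(8/1) = 8, use 1/8
Result: 5/8 = 1/2 + 1/8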